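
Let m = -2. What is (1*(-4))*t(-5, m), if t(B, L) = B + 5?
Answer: 0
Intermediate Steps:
t(B, L) = 5 + B
(1*(-4))*t(-5, m) = (1*(-4))*(5 - 5) = -4*0 = 0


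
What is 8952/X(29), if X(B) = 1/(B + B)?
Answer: 519216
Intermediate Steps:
X(B) = 1/(2*B)
8952/X(29) = 8952/(((½)/29)) = 8952/(((½)*(1/29))) = 8952/(1/58) = 8952*58 = 519216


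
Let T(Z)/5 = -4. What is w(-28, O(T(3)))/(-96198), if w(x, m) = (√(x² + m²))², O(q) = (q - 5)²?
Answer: -391409/96198 ≈ -4.0688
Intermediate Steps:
T(Z) = -20 (T(Z) = 5*(-4) = -20)
O(q) = (-5 + q)²
w(x, m) = m² + x² (w(x, m) = (√(m² + x²))² = m² + x²)
w(-28, O(T(3)))/(-96198) = (((-5 - 20)²)² + (-28)²)/(-96198) = (((-25)²)² + 784)*(-1/96198) = (625² + 784)*(-1/96198) = (390625 + 784)*(-1/96198) = 391409*(-1/96198) = -391409/96198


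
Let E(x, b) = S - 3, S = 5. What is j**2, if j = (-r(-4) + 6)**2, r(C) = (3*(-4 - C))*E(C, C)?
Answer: 1296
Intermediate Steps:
E(x, b) = 2 (E(x, b) = 5 - 3 = 2)
r(C) = -24 - 6*C (r(C) = (3*(-4 - C))*2 = (-12 - 3*C)*2 = -24 - 6*C)
j = 36 (j = (-(-24 - 6*(-4)) + 6)**2 = (-(-24 + 24) + 6)**2 = (-1*0 + 6)**2 = (0 + 6)**2 = 6**2 = 36)
j**2 = 36**2 = 1296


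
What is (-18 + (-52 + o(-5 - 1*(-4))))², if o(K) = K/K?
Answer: 4761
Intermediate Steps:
o(K) = 1
(-18 + (-52 + o(-5 - 1*(-4))))² = (-18 + (-52 + 1))² = (-18 - 51)² = (-69)² = 4761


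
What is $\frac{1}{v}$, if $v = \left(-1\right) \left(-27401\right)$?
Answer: $\frac{1}{27401} \approx 3.6495 \cdot 10^{-5}$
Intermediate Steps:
$v = 27401$
$\frac{1}{v} = \frac{1}{27401}$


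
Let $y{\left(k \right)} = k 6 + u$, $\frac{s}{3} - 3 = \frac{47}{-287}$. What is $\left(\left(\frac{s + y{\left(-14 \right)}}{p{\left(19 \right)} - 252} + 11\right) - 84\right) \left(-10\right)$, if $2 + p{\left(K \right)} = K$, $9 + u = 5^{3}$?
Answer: $\frac{9870222}{13489} \approx 731.72$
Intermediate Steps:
$u = 116$ ($u = -9 + 5^{3} = -9 + 125 = 116$)
$s = \frac{2442}{287}$ ($s = 9 + 3 \frac{47}{-287} = 9 + 3 \cdot 47 \left(- \frac{1}{287}\right) = 9 + 3 \left(- \frac{47}{287}\right) = 9 - \frac{141}{287} = \frac{2442}{287} \approx 8.5087$)
$y{\left(k \right)} = 116 + 6 k$ ($y{\left(k \right)} = k 6 + 116 = 6 k + 116 = 116 + 6 k$)
$p{\left(K \right)} = -2 + K$
$\left(\left(\frac{s + y{\left(-14 \right)}}{p{\left(19 \right)} - 252} + 11\right) - 84\right) \left(-10\right) = \left(\left(\frac{\frac{2442}{287} + \left(116 + 6 \left(-14\right)\right)}{\left(-2 + 19\right) - 252} + 11\right) - 84\right) \left(-10\right) = \left(\left(\frac{\frac{2442}{287} + \left(116 - 84\right)}{17 - 252} + 11\right) - 84\right) \left(-10\right) = \left(\left(\frac{\frac{2442}{287} + 32}{-235} + 11\right) - 84\right) \left(-10\right) = \left(\left(\frac{11626}{287} \left(- \frac{1}{235}\right) + 11\right) - 84\right) \left(-10\right) = \left(\left(- \frac{11626}{67445} + 11\right) - 84\right) \left(-10\right) = \left(\frac{730269}{67445} - 84\right) \left(-10\right) = \left(- \frac{4935111}{67445}\right) \left(-10\right) = \frac{9870222}{13489}$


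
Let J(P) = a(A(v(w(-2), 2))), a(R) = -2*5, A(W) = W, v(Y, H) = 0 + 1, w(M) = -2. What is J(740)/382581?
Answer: -10/382581 ≈ -2.6138e-5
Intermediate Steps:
v(Y, H) = 1
a(R) = -10
J(P) = -10
J(740)/382581 = -10/382581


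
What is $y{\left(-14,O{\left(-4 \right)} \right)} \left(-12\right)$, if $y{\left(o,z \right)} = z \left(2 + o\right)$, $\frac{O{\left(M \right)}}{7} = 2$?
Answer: $2016$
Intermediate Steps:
$O{\left(M \right)} = 14$ ($O{\left(M \right)} = 7 \cdot 2 = 14$)
$y{\left(-14,O{\left(-4 \right)} \right)} \left(-12\right) = 14 \left(2 - 14\right) \left(-12\right) = 14 \left(-12\right) \left(-12\right) = \left(-168\right) \left(-12\right) = 2016$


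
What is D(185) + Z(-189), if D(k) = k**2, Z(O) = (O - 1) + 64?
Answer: 34099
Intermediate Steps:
Z(O) = 63 + O (Z(O) = (-1 + O) + 64 = 63 + O)
D(185) + Z(-189) = 185**2 + (63 - 189) = 34225 - 126 = 34099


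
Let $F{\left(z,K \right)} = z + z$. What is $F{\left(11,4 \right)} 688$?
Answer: $15136$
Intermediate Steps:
$F{\left(z,K \right)} = 2 z$
$F{\left(11,4 \right)} 688 = 2 \cdot 11 \cdot 688 = 22 \cdot 688 = 15136$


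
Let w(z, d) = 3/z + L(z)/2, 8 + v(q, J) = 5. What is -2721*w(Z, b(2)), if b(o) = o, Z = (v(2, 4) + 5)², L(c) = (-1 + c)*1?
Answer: -24489/4 ≈ -6122.3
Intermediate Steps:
L(c) = -1 + c
v(q, J) = -3 (v(q, J) = -8 + 5 = -3)
Z = 4 (Z = (-3 + 5)² = 2² = 4)
w(z, d) = -½ + z/2 + 3/z (w(z, d) = 3/z + (-1 + z)/2 = 3/z + (-1 + z)*(½) = 3/z + (-½ + z/2) = -½ + z/2 + 3/z)
-2721*w(Z, b(2)) = -2721*(6 + 4*(-1 + 4))/(2*4) = -2721*(6 + 4*3)/(2*4) = -2721*(6 + 12)/(2*4) = -2721*18/(2*4) = -2721*9/4 = -24489/4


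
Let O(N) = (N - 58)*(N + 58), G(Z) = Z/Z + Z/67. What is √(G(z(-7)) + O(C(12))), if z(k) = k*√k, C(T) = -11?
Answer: √(-14553338 - 469*I*√7)/67 ≈ 0.0024274 - 56.939*I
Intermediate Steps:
z(k) = k^(3/2)
G(Z) = 1 + Z/67 (G(Z) = 1 + Z*(1/67) = 1 + Z/67)
O(N) = (-58 + N)*(58 + N)
√(G(z(-7)) + O(C(12))) = √((1 + (-7)^(3/2)/67) + (-3364 + (-11)²)) = √((1 + (-7*I*√7)/67) + (-3364 + 121)) = √((1 - 7*I*√7/67) - 3243) = √(-3242 - 7*I*√7/67)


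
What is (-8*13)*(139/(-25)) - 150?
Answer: 10706/25 ≈ 428.24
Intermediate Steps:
(-8*13)*(139/(-25)) - 150 = -14456*(-1)/25 - 150 = -104*(-139/25) - 150 = 14456/25 - 150 = 10706/25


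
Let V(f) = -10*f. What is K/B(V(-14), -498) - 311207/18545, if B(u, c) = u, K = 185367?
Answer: 96973201/74180 ≈ 1307.3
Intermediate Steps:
K/B(V(-14), -498) - 311207/18545 = 185367/((-10*(-14))) - 311207/18545 = 185367/140 - 311207*1/18545 = 185367*(1/140) - 311207/18545 = 26481/20 - 311207/18545 = 96973201/74180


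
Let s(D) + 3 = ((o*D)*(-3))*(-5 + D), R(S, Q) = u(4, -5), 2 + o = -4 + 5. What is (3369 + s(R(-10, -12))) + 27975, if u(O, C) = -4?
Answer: 31449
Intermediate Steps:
o = -1 (o = -2 + (-4 + 5) = -2 + 1 = -1)
R(S, Q) = -4
s(D) = -3 + 3*D*(-5 + D) (s(D) = -3 + (-D*(-3))*(-5 + D) = -3 + (3*D)*(-5 + D) = -3 + 3*D*(-5 + D))
(3369 + s(R(-10, -12))) + 27975 = (3369 + (-3 - 15*(-4) + 3*(-4)²)) + 27975 = (3369 + (-3 + 60 + 3*16)) + 27975 = (3369 + (-3 + 60 + 48)) + 27975 = (3369 + 105) + 27975 = 3474 + 27975 = 31449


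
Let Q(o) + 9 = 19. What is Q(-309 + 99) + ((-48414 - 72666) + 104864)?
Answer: -16206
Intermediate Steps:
Q(o) = 10 (Q(o) = -9 + 19 = 10)
Q(-309 + 99) + ((-48414 - 72666) + 104864) = 10 + ((-48414 - 72666) + 104864) = 10 + (-121080 + 104864) = 10 - 16216 = -16206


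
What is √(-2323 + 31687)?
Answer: 2*√7341 ≈ 171.36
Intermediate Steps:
√(-2323 + 31687) = √29364 = 2*√7341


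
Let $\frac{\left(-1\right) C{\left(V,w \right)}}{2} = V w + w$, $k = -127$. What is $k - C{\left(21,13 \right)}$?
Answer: $445$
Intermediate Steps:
$C{\left(V,w \right)} = - 2 w - 2 V w$ ($C{\left(V,w \right)} = - 2 \left(V w + w\right) = - 2 \left(w + V w\right) = - 2 w - 2 V w$)
$k - C{\left(21,13 \right)} = -127 - \left(-2\right) 13 \left(1 + 21\right) = -127 - \left(-2\right) 13 \cdot 22 = -127 - -572 = -127 + 572 = 445$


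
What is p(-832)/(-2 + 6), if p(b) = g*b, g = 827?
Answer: -172016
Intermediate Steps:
p(b) = 827*b
p(-832)/(-2 + 6) = (827*(-832))/(-2 + 6) = -688064/4 = (1/4)*(-688064) = -172016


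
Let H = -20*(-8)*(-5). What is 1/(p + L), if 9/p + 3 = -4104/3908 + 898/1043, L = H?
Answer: -3249805/2609015099 ≈ -0.0012456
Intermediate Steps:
H = -800 (H = 160*(-5) = -800)
L = -800
p = -9171099/3249805 (p = 9/(-3 + (-4104/3908 + 898/1043)) = 9/(-3 + (-4104*1/3908 + 898*(1/1043))) = 9/(-3 + (-1026/977 + 898/1043)) = 9/(-3 - 192772/1019011) = 9/(-3249805/1019011) = 9*(-1019011/3249805) = -9171099/3249805 ≈ -2.8220)
1/(p + L) = 1/(-9171099/3249805 - 800) = 1/(-2609015099/3249805) = -3249805/2609015099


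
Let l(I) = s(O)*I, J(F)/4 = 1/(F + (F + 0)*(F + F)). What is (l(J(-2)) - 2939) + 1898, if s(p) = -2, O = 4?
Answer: -3127/3 ≈ -1042.3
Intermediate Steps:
J(F) = 4/(F + 2*F²) (J(F) = 4/(F + (F + 0)*(F + F)) = 4/(F + F*(2*F)) = 4/(F + 2*F²))
l(I) = -2*I
(l(J(-2)) - 2939) + 1898 = (-8/((-2)*(1 + 2*(-2))) - 2939) + 1898 = (-8*(-1)/(2*(1 - 4)) - 2939) + 1898 = (-8*(-1)/(2*(-3)) - 2939) + 1898 = (-8*(-1)*(-1)/(2*3) - 2939) + 1898 = (-2*⅔ - 2939) + 1898 = (-4/3 - 2939) + 1898 = -8821/3 + 1898 = -3127/3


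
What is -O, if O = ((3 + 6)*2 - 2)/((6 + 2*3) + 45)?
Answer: -16/57 ≈ -0.28070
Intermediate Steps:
O = 16/57 (O = (9*2 - 2)/((6 + 6) + 45) = (18 - 2)/(12 + 45) = 16/57 ≈ 0.28070)
-O = -1*16/57 = -16/57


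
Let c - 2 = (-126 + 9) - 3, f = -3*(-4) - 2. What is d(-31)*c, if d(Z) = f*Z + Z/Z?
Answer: 36462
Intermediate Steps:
f = 10 (f = 12 - 2 = 10)
d(Z) = 1 + 10*Z (d(Z) = 10*Z + Z/Z = 10*Z + 1 = 1 + 10*Z)
c = -118 (c = 2 + ((-126 + 9) - 3) = 2 + (-117 - 3) = 2 - 120 = -118)
d(-31)*c = (1 + 10*(-31))*(-118) = (1 - 310)*(-118) = -309*(-118) = 36462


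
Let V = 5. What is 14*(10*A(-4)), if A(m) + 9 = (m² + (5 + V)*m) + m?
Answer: -5180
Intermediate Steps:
A(m) = -9 + m² + 11*m (A(m) = -9 + ((m² + (5 + 5)*m) + m) = -9 + ((m² + 10*m) + m) = -9 + (m² + 11*m) = -9 + m² + 11*m)
14*(10*A(-4)) = 14*(10*(-9 + (-4)² + 11*(-4))) = 14*(10*(-9 + 16 - 44)) = 14*(10*(-37)) = 14*(-370) = -5180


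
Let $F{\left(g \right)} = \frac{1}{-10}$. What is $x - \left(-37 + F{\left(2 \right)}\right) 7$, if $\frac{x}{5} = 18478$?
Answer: $\frac{926497}{10} \approx 92650.0$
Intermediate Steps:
$x = 92390$ ($x = 5 \cdot 18478 = 92390$)
$F{\left(g \right)} = - \frac{1}{10}$
$x - \left(-37 + F{\left(2 \right)}\right) 7 = 92390 - \left(-37 - \frac{1}{10}\right) 7 = 92390 - \left(- \frac{371}{10}\right) 7 = 92390 - - \frac{2597}{10} = 92390 + \frac{2597}{10} = \frac{926497}{10}$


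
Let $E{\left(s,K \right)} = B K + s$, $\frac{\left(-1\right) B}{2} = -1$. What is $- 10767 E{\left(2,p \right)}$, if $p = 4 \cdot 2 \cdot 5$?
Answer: $-882894$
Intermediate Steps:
$B = 2$ ($B = \left(-2\right) \left(-1\right) = 2$)
$p = 40$ ($p = 8 \cdot 5 = 40$)
$E{\left(s,K \right)} = s + 2 K$ ($E{\left(s,K \right)} = 2 K + s = s + 2 K$)
$- 10767 E{\left(2,p \right)} = - 10767 \left(2 + 2 \cdot 40\right) = - 10767 \left(2 + 80\right) = \left(-10767\right) 82 = -882894$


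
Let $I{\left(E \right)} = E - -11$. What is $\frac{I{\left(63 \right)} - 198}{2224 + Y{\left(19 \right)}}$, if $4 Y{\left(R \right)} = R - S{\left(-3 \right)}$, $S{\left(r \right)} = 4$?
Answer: $- \frac{496}{8911} \approx -0.055662$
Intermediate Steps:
$Y{\left(R \right)} = -1 + \frac{R}{4}$ ($Y{\left(R \right)} = \frac{R - 4}{4} = \frac{-4 + R}{4} = -1 + \frac{R}{4}$)
$I{\left(E \right)} = 11 + E$ ($I{\left(E \right)} = E + 11 = 11 + E$)
$\frac{I{\left(63 \right)} - 198}{2224 + Y{\left(19 \right)}} = \frac{\left(11 + 63\right) - 198}{2224 + \left(-1 + \frac{1}{4} \cdot 19\right)} = \frac{74 - 198}{2224 + \left(-1 + \frac{19}{4}\right)} = - \frac{124}{2224 + \frac{15}{4}} = - \frac{124}{\frac{8911}{4}} = \left(-124\right) \frac{4}{8911} = - \frac{496}{8911}$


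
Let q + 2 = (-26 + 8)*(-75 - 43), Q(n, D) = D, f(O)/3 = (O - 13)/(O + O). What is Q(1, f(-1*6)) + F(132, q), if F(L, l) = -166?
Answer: -645/4 ≈ -161.25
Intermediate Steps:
f(O) = 3*(-13 + O)/(2*O) (f(O) = 3*((O - 13)/(O + O)) = 3*((-13 + O)/((2*O))) = 3*((-13 + O)*(1/(2*O))) = 3*((-13 + O)/(2*O)) = 3*(-13 + O)/(2*O))
q = 2122 (q = -2 + (-26 + 8)*(-75 - 43) = -2 - 18*(-118) = -2 + 2124 = 2122)
Q(1, f(-1*6)) + F(132, q) = 3*(-13 - 1*6)/(2*((-1*6))) - 166 = (3/2)*(-13 - 6)/(-6) - 166 = (3/2)*(-⅙)*(-19) - 166 = 19/4 - 166 = -645/4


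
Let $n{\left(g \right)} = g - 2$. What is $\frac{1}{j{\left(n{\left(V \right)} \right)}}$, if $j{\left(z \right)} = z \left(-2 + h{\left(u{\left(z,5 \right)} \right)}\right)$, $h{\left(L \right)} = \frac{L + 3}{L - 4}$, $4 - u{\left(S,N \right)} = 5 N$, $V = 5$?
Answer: $- \frac{25}{96} \approx -0.26042$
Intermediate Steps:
$u{\left(S,N \right)} = 4 - 5 N$
$h{\left(L \right)} = \frac{3 + L}{-4 + L}$
$n{\left(g \right)} = -2 + g$ ($n{\left(g \right)} = g - 2 = -2 + g$)
$j{\left(z \right)} = - \frac{32 z}{25}$ ($j{\left(z \right)} = z \left(-2 + \frac{3 + \left(4 - 25\right)}{-4 + \left(4 - 25\right)}\right) = z \left(-2 + \frac{3 - 21}{-4 - 21}\right) = z \left(-2 + \frac{1}{-25} \left(-18\right)\right) = z \left(-2 - - \frac{18}{25}\right) = z \left(-2 + \frac{18}{25}\right) = z \left(- \frac{32}{25}\right) = - \frac{32 z}{25}$)
$\frac{1}{j{\left(n{\left(V \right)} \right)}} = \frac{1}{\left(- \frac{32}{25}\right) \left(-2 + 5\right)} = \frac{1}{\left(- \frac{32}{25}\right) 3} = \frac{1}{- \frac{96}{25}} = - \frac{25}{96}$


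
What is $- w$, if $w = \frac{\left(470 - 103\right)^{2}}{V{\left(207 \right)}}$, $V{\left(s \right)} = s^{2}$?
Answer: $- \frac{134689}{42849} \approx -3.1433$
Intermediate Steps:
$w = \frac{134689}{42849}$ ($w = \frac{\left(470 - 103\right)^{2}}{207^{2}} = \frac{367^{2}}{42849} = 134689 \cdot \frac{1}{42849} = \frac{134689}{42849} \approx 3.1433$)
$- w = \left(-1\right) \frac{134689}{42849} = - \frac{134689}{42849}$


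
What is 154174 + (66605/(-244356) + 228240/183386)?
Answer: 493486217366521/3200819244 ≈ 1.5418e+5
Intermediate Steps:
154174 + (66605/(-244356) + 228240/183386) = 154174 + (66605*(-1/244356) + 228240*(1/183386)) = 154174 + (-9515/34908 + 114120/91693) = 154174 + 3111242065/3200819244 = 493486217366521/3200819244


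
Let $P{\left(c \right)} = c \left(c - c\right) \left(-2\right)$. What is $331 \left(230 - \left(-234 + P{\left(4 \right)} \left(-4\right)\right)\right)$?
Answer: $153584$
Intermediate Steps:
$P{\left(c \right)} = 0$ ($P{\left(c \right)} = c 0 \left(-2\right) = 0 \left(-2\right) = 0$)
$331 \left(230 - \left(-234 + P{\left(4 \right)} \left(-4\right)\right)\right) = 331 \left(230 + \left(234 - 0 \left(-4\right)\right)\right) = 331 \left(230 + \left(234 - 0\right)\right) = 331 \left(230 + \left(234 + 0\right)\right) = 331 \left(230 + 234\right) = 331 \cdot 464 = 153584$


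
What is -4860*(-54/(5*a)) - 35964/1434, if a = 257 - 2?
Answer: 3672054/20315 ≈ 180.76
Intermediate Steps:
a = 255
-4860*(-54/(5*a)) - 35964/1434 = -4860/(40*(255/(-432))) - 35964/1434 = -4860/(40*(255*(-1/432))) - 35964*1/1434 = -4860/(40*(-85/144)) - 5994/239 = -4860/(-425/18) - 5994/239 = -4860*(-18/425) - 5994/239 = 17496/85 - 5994/239 = 3672054/20315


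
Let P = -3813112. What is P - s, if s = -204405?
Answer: -3608707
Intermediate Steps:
P - s = -3813112 - 1*(-204405) = -3813112 + 204405 = -3608707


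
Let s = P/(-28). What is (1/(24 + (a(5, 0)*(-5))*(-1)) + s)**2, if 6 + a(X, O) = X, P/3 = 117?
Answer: 44102881/283024 ≈ 155.83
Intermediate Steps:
P = 351 (P = 3*117 = 351)
a(X, O) = -6 + X
s = -351/28 (s = 351/(-28) = 351*(-1/28) = -351/28 ≈ -12.536)
(1/(24 + (a(5, 0)*(-5))*(-1)) + s)**2 = (1/(24 + ((-6 + 5)*(-5))*(-1)) - 351/28)**2 = (1/(24 - 1*(-5)*(-1)) - 351/28)**2 = (1/(24 + 5*(-1)) - 351/28)**2 = (1/(24 - 5) - 351/28)**2 = (1/19 - 351/28)**2 = (-6641/532)**2 = 44102881/283024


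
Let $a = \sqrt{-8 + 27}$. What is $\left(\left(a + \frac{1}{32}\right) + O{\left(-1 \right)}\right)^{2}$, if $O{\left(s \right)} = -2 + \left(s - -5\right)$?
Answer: $\frac{23681}{1024} + \frac{65 \sqrt{19}}{16} \approx 40.834$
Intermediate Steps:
$a = \sqrt{19} \approx 4.3589$
$O{\left(s \right)} = 3 + s$ ($O{\left(s \right)} = -2 + \left(s + 5\right) = -2 + \left(5 + s\right) = 3 + s$)
$\left(\left(a + \frac{1}{32}\right) + O{\left(-1 \right)}\right)^{2} = \left(\left(\sqrt{19} + \frac{1}{32}\right) + \left(3 - 1\right)\right)^{2} = \left(\left(\sqrt{19} + \frac{1}{32}\right) + 2\right)^{2} = \left(\left(\frac{1}{32} + \sqrt{19}\right) + 2\right)^{2} = \left(\frac{65}{32} + \sqrt{19}\right)^{2}$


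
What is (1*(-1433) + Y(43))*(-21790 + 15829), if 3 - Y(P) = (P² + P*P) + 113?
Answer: 31241601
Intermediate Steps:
Y(P) = -110 - 2*P² (Y(P) = 3 - ((P² + P*P) + 113) = 3 - ((P² + P²) + 113) = 3 - (2*P² + 113) = 3 - (113 + 2*P²) = 3 + (-113 - 2*P²) = -110 - 2*P²)
(1*(-1433) + Y(43))*(-21790 + 15829) = (1*(-1433) + (-110 - 2*43²))*(-21790 + 15829) = (-1433 + (-110 - 2*1849))*(-5961) = (-1433 + (-110 - 3698))*(-5961) = (-1433 - 3808)*(-5961) = -5241*(-5961) = 31241601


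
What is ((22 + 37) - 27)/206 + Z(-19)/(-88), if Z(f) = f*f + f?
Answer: -16909/4532 ≈ -3.7310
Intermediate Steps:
Z(f) = f + f**2 (Z(f) = f**2 + f = f + f**2)
((22 + 37) - 27)/206 + Z(-19)/(-88) = ((22 + 37) - 27)/206 - 19*(1 - 19)/(-88) = (59 - 27)*(1/206) - 19*(-18)*(-1/88) = 32*(1/206) + 342*(-1/88) = 16/103 - 171/44 = -16909/4532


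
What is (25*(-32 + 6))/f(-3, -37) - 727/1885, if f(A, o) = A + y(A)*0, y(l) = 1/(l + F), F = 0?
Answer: 1223069/5655 ≈ 216.28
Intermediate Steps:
y(l) = 1/l (y(l) = 1/(l + 0) = 1/l)
f(A, o) = A (f(A, o) = A + 0/A = A + 0 = A)
(25*(-32 + 6))/f(-3, -37) - 727/1885 = (25*(-32 + 6))/(-3) - 727/1885 = (25*(-26))*(-1/3) - 727*1/1885 = -650*(-1/3) - 727/1885 = 650/3 - 727/1885 = 1223069/5655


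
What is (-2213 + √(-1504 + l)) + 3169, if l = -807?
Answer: 956 + I*√2311 ≈ 956.0 + 48.073*I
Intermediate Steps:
(-2213 + √(-1504 + l)) + 3169 = (-2213 + √(-1504 - 807)) + 3169 = (-2213 + √(-2311)) + 3169 = (-2213 + I*√2311) + 3169 = 956 + I*√2311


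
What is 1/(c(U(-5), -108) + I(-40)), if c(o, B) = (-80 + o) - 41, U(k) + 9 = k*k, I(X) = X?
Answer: -1/145 ≈ -0.0068966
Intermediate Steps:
U(k) = -9 + k² (U(k) = -9 + k*k = -9 + k²)
c(o, B) = -121 + o
1/(c(U(-5), -108) + I(-40)) = 1/((-121 + (-9 + (-5)²)) - 40) = 1/((-121 + (-9 + 25)) - 40) = 1/((-121 + 16) - 40) = 1/(-105 - 40) = 1/(-145) = -1/145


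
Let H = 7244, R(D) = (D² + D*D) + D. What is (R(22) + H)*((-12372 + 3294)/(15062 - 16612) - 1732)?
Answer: -11015124074/775 ≈ -1.4213e+7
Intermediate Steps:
R(D) = D + 2*D² (R(D) = (D² + D²) + D = 2*D² + D = D + 2*D²)
(R(22) + H)*((-12372 + 3294)/(15062 - 16612) - 1732) = (22*(1 + 2*22) + 7244)*((-12372 + 3294)/(15062 - 16612) - 1732) = (22*(1 + 44) + 7244)*(-9078/(-1550) - 1732) = (22*45 + 7244)*(-9078*(-1/1550) - 1732) = (990 + 7244)*(4539/775 - 1732) = 8234*(-1337761/775) = -11015124074/775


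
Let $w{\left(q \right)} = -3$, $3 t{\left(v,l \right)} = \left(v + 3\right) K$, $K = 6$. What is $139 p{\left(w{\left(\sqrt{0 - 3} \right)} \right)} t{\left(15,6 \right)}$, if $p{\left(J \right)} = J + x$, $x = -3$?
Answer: $-30024$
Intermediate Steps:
$t{\left(v,l \right)} = 6 + 2 v$ ($t{\left(v,l \right)} = \frac{\left(v + 3\right) 6}{3} = \frac{\left(3 + v\right) 6}{3} = \frac{18 + 6 v}{3} = 6 + 2 v$)
$p{\left(J \right)} = -3 + J$ ($p{\left(J \right)} = J - 3 = -3 + J$)
$139 p{\left(w{\left(\sqrt{0 - 3} \right)} \right)} t{\left(15,6 \right)} = 139 \left(-3 - 3\right) \left(6 + 2 \cdot 15\right) = 139 \left(-6\right) \left(6 + 30\right) = \left(-834\right) 36 = -30024$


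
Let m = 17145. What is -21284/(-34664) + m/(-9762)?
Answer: -8052914/7049791 ≈ -1.1423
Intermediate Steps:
-21284/(-34664) + m/(-9762) = -21284/(-34664) + 17145/(-9762) = -21284*(-1/34664) + 17145*(-1/9762) = 5321/8666 - 5715/3254 = -8052914/7049791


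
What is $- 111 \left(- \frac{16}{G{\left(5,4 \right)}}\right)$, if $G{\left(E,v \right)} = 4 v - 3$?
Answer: $\frac{1776}{13} \approx 136.62$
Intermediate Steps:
$G{\left(E,v \right)} = -3 + 4 v$
$- 111 \left(- \frac{16}{G{\left(5,4 \right)}}\right) = - 111 \left(- \frac{16}{-3 + 4 \cdot 4}\right) = - 111 \left(- \frac{16}{-3 + 16}\right) = - 111 \left(- \frac{16}{13}\right) = - 111 \left(\left(-16\right) \frac{1}{13}\right) = \left(-111\right) \left(- \frac{16}{13}\right) = \frac{1776}{13}$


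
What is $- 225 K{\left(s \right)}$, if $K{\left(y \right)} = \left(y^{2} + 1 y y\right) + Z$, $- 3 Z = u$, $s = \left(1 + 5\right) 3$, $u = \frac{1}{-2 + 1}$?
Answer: $-145875$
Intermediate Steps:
$u = -1$ ($u = \frac{1}{-1} = -1$)
$s = 18$ ($s = 6 \cdot 3 = 18$)
$Z = \frac{1}{3}$ ($Z = \left(- \frac{1}{3}\right) \left(-1\right) = \frac{1}{3} \approx 0.33333$)
$K{\left(y \right)} = \frac{1}{3} + 2 y^{2}$ ($K{\left(y \right)} = \left(y^{2} + 1 y y\right) + \frac{1}{3} = \left(y^{2} + y y\right) + \frac{1}{3} = \left(y^{2} + y^{2}\right) + \frac{1}{3} = 2 y^{2} + \frac{1}{3} = \frac{1}{3} + 2 y^{2}$)
$- 225 K{\left(s \right)} = - 225 \left(\frac{1}{3} + 2 \cdot 18^{2}\right) = - 225 \left(\frac{1}{3} + 2 \cdot 324\right) = - 225 \left(\frac{1}{3} + 648\right) = \left(-225\right) \frac{1945}{3} = -145875$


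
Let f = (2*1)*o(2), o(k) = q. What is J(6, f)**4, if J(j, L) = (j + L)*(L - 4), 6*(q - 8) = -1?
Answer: 26787094140625/6561 ≈ 4.0828e+9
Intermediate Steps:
q = 47/6 (q = 8 + (1/6)*(-1) = 8 - 1/6 = 47/6 ≈ 7.8333)
o(k) = 47/6
f = 47/3 (f = (2*1)*(47/6) = 2*(47/6) = 47/3 ≈ 15.667)
J(j, L) = (-4 + L)*(L + j) (J(j, L) = (L + j)*(-4 + L) = (-4 + L)*(L + j))
J(6, f)**4 = ((47/3)**2 - 4*47/3 - 4*6 + (47/3)*6)**4 = (2209/9 - 188/3 - 24 + 94)**4 = (2275/9)**4 = 26787094140625/6561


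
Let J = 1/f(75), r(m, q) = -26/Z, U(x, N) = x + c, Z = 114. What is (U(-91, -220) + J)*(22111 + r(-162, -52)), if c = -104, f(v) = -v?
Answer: -18433352564/4275 ≈ -4.3119e+6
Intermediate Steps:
U(x, N) = -104 + x (U(x, N) = x - 104 = -104 + x)
r(m, q) = -13/57 (r(m, q) = -26/114 = -26*1/114 = -13/57)
J = -1/75 (J = 1/(-1*75) = 1/(-75) = -1/75 ≈ -0.013333)
(U(-91, -220) + J)*(22111 + r(-162, -52)) = ((-104 - 91) - 1/75)*(22111 - 13/57) = (-195 - 1/75)*(1260314/57) = -14626/75*1260314/57 = -18433352564/4275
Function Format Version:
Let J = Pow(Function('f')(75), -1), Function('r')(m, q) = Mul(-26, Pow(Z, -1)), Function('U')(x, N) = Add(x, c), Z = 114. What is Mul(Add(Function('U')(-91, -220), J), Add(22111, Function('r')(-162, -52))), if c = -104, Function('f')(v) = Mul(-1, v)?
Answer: Rational(-18433352564, 4275) ≈ -4.3119e+6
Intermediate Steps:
Function('U')(x, N) = Add(-104, x) (Function('U')(x, N) = Add(x, -104) = Add(-104, x))
Function('r')(m, q) = Rational(-13, 57) (Function('r')(m, q) = Mul(-26, Pow(114, -1)) = Mul(-26, Rational(1, 114)) = Rational(-13, 57))
J = Rational(-1, 75) (J = Pow(Mul(-1, 75), -1) = Pow(-75, -1) = Rational(-1, 75) ≈ -0.013333)
Mul(Add(Function('U')(-91, -220), J), Add(22111, Function('r')(-162, -52))) = Mul(Add(Add(-104, -91), Rational(-1, 75)), Add(22111, Rational(-13, 57))) = Mul(Add(-195, Rational(-1, 75)), Rational(1260314, 57)) = Mul(Rational(-14626, 75), Rational(1260314, 57)) = Rational(-18433352564, 4275)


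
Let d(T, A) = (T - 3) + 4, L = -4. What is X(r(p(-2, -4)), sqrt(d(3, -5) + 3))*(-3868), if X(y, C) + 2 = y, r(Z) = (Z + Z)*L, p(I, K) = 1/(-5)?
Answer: 7736/5 ≈ 1547.2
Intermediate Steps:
p(I, K) = -1/5
d(T, A) = 1 + T (d(T, A) = (-3 + T) + 4 = 1 + T)
r(Z) = -8*Z (r(Z) = (Z + Z)*(-4) = (2*Z)*(-4) = -8*Z)
X(y, C) = -2 + y
X(r(p(-2, -4)), sqrt(d(3, -5) + 3))*(-3868) = (-2 - 8*(-1/5))*(-3868) = (-2 + 8/5)*(-3868) = -2/5*(-3868) = 7736/5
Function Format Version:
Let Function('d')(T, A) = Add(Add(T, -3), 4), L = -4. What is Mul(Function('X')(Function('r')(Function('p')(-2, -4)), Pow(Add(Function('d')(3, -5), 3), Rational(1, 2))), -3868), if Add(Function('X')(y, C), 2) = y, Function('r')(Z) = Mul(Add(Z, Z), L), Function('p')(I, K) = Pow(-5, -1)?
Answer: Rational(7736, 5) ≈ 1547.2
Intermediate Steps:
Function('p')(I, K) = Rational(-1, 5)
Function('d')(T, A) = Add(1, T) (Function('d')(T, A) = Add(Add(-3, T), 4) = Add(1, T))
Function('r')(Z) = Mul(-8, Z) (Function('r')(Z) = Mul(Add(Z, Z), -4) = Mul(Mul(2, Z), -4) = Mul(-8, Z))
Function('X')(y, C) = Add(-2, y)
Mul(Function('X')(Function('r')(Function('p')(-2, -4)), Pow(Add(Function('d')(3, -5), 3), Rational(1, 2))), -3868) = Mul(Add(-2, Mul(-8, Rational(-1, 5))), -3868) = Mul(Add(-2, Rational(8, 5)), -3868) = Mul(Rational(-2, 5), -3868) = Rational(7736, 5)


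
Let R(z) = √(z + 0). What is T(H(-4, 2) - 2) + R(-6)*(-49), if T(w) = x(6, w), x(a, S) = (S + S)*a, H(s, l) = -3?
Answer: -60 - 49*I*√6 ≈ -60.0 - 120.03*I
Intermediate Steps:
R(z) = √z
x(a, S) = 2*S*a (x(a, S) = (2*S)*a = 2*S*a)
T(w) = 12*w (T(w) = 2*w*6 = 12*w)
T(H(-4, 2) - 2) + R(-6)*(-49) = 12*(-3 - 2) + √(-6)*(-49) = 12*(-5) + (I*√6)*(-49) = -60 - 49*I*√6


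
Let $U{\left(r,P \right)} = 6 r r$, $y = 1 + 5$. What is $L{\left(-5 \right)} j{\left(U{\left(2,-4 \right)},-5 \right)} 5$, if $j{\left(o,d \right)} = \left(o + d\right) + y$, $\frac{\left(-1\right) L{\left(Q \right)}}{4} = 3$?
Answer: $-1500$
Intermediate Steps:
$L{\left(Q \right)} = -12$ ($L{\left(Q \right)} = \left(-4\right) 3 = -12$)
$y = 6$
$U{\left(r,P \right)} = 6 r^{2}$
$j{\left(o,d \right)} = 6 + d + o$ ($j{\left(o,d \right)} = \left(o + d\right) + 6 = \left(d + o\right) + 6 = 6 + d + o$)
$L{\left(-5 \right)} j{\left(U{\left(2,-4 \right)},-5 \right)} 5 = - 12 \left(6 - 5 + 6 \cdot 2^{2}\right) 5 = - 12 \left(6 - 5 + 6 \cdot 4\right) 5 = - 12 \left(6 - 5 + 24\right) 5 = \left(-12\right) 25 \cdot 5 = \left(-300\right) 5 = -1500$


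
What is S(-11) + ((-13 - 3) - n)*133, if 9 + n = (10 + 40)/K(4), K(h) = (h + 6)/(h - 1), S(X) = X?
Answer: -2937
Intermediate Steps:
K(h) = (6 + h)/(-1 + h)
n = 6 (n = -9 + (10 + 40)/(((6 + 4)/(-1 + 4))) = -9 + 50/((10/3)) = -9 + 50/(((1/3)*10)) = -9 + 50/(10/3) = -9 + 50*(3/10) = -9 + 15 = 6)
S(-11) + ((-13 - 3) - n)*133 = -11 + ((-13 - 3) - 1*6)*133 = -11 + (-16 - 6)*133 = -11 - 22*133 = -11 - 2926 = -2937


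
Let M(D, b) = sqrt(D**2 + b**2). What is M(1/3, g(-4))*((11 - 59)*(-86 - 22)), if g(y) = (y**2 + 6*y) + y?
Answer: 1728*sqrt(1297) ≈ 62232.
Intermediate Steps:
g(y) = y**2 + 7*y
M(1/3, g(-4))*((11 - 59)*(-86 - 22)) = sqrt((1/3)**2 + (-4*(7 - 4))**2)*((11 - 59)*(-86 - 22)) = sqrt((1/3)**2 + (-4*3)**2)*(-48*(-108)) = sqrt(1/9 + (-12)**2)*5184 = sqrt(1/9 + 144)*5184 = sqrt(1297/9)*5184 = (sqrt(1297)/3)*5184 = 1728*sqrt(1297)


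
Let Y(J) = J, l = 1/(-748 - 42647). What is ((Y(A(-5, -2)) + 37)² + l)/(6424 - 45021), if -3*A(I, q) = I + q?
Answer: -201410657/5024750445 ≈ -0.040084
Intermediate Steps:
l = -1/43395 (l = 1/(-43395) = -1/43395 ≈ -2.3044e-5)
A(I, q) = -I/3 - q/3 (A(I, q) = -(I + q)/3 = -I/3 - q/3)
((Y(A(-5, -2)) + 37)² + l)/(6424 - 45021) = (((-⅓*(-5) - ⅓*(-2)) + 37)² - 1/43395)/(6424 - 45021) = (((5/3 + ⅔) + 37)² - 1/43395)/(-38597) = ((7/3 + 37)² - 1/43395)*(-1/38597) = ((118/3)² - 1/43395)*(-1/38597) = (13924/9 - 1/43395)*(-1/38597) = (201410657/130185)*(-1/38597) = -201410657/5024750445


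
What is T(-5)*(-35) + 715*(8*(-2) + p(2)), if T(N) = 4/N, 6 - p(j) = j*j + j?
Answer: -11412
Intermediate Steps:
p(j) = 6 - j - j² (p(j) = 6 - (j*j + j) = 6 - (j² + j) = 6 - (j + j²) = 6 + (-j - j²) = 6 - j - j²)
T(-5)*(-35) + 715*(8*(-2) + p(2)) = (4/(-5))*(-35) + 715*(8*(-2) + (6 - 1*2 - 1*2²)) = (4*(-⅕))*(-35) + 715*(-16 + (6 - 2 - 1*4)) = -⅘*(-35) + 715*(-16 + (6 - 2 - 4)) = 28 + 715*(-16 + 0) = 28 + 715*(-16) = 28 - 11440 = -11412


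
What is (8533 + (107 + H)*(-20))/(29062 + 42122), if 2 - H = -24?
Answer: 5873/71184 ≈ 0.082505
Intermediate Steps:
H = 26 (H = 2 - 1*(-24) = 2 + 24 = 26)
(8533 + (107 + H)*(-20))/(29062 + 42122) = (8533 + (107 + 26)*(-20))/(29062 + 42122) = (8533 + 133*(-20))/71184 = (8533 - 2660)*(1/71184) = 5873*(1/71184) = 5873/71184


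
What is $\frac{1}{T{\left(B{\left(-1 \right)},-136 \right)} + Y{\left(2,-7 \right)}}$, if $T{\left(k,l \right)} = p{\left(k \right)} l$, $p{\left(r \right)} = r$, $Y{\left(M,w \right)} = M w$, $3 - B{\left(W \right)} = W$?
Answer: $- \frac{1}{558} \approx -0.0017921$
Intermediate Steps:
$B{\left(W \right)} = 3 - W$
$T{\left(k,l \right)} = k l$
$\frac{1}{T{\left(B{\left(-1 \right)},-136 \right)} + Y{\left(2,-7 \right)}} = \frac{1}{\left(3 - -1\right) \left(-136\right) + 2 \left(-7\right)} = \frac{1}{\left(3 + 1\right) \left(-136\right) - 14} = \frac{1}{4 \left(-136\right) - 14} = \frac{1}{-544 - 14} = \frac{1}{-558} = - \frac{1}{558}$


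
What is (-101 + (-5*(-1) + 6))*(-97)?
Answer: 8730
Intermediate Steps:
(-101 + (-5*(-1) + 6))*(-97) = (-101 + (5 + 6))*(-97) = (-101 + 11)*(-97) = -90*(-97) = 8730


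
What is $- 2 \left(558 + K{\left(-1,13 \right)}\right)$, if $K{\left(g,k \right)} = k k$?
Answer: $-1454$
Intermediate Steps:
$K{\left(g,k \right)} = k^{2}$
$- 2 \left(558 + K{\left(-1,13 \right)}\right) = - 2 \left(558 + 13^{2}\right) = - 2 \left(558 + 169\right) = \left(-2\right) 727 = -1454$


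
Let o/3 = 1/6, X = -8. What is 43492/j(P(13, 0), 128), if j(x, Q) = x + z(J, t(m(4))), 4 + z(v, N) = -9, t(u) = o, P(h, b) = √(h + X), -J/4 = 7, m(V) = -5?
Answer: -141349/41 - 10873*√5/41 ≈ -4040.5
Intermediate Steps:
J = -28 (J = -4*7 = -28)
P(h, b) = √(-8 + h) (P(h, b) = √(h - 8) = √(-8 + h))
o = ½ (o = 3/6 = 3*(⅙) = ½ ≈ 0.50000)
t(u) = ½
z(v, N) = -13 (z(v, N) = -4 - 9 = -13)
j(x, Q) = -13 + x (j(x, Q) = x - 13 = -13 + x)
43492/j(P(13, 0), 128) = 43492/(-13 + √(-8 + 13)) = 43492/(-13 + √5)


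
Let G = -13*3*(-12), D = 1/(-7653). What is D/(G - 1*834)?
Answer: 1/2800998 ≈ 3.5702e-7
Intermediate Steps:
D = -1/7653 ≈ -0.00013067
G = 468 (G = -39*(-12) = 468)
D/(G - 1*834) = -1/(7653*(468 - 1*834)) = -1/(7653*(468 - 834)) = -1/7653/(-366) = -1/7653*(-1/366) = 1/2800998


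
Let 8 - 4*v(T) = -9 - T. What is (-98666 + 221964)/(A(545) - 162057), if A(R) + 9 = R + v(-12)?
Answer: -70456/92297 ≈ -0.76336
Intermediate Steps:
v(T) = 17/4 + T/4 (v(T) = 2 - (-9 - T)/4 = 2 + (9/4 + T/4) = 17/4 + T/4)
A(R) = -31/4 + R (A(R) = -9 + (R + (17/4 + (¼)*(-12))) = -9 + (R + (17/4 - 3)) = -9 + (R + 5/4) = -9 + (5/4 + R) = -31/4 + R)
(-98666 + 221964)/(A(545) - 162057) = (-98666 + 221964)/((-31/4 + 545) - 162057) = 123298/(2149/4 - 162057) = 123298/(-646079/4) = 123298*(-4/646079) = -70456/92297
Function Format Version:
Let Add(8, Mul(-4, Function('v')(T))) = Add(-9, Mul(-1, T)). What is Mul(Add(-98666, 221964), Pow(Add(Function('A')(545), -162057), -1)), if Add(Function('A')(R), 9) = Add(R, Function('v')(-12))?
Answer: Rational(-70456, 92297) ≈ -0.76336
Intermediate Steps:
Function('v')(T) = Add(Rational(17, 4), Mul(Rational(1, 4), T)) (Function('v')(T) = Add(2, Mul(Rational(-1, 4), Add(-9, Mul(-1, T)))) = Add(2, Add(Rational(9, 4), Mul(Rational(1, 4), T))) = Add(Rational(17, 4), Mul(Rational(1, 4), T)))
Function('A')(R) = Add(Rational(-31, 4), R) (Function('A')(R) = Add(-9, Add(R, Add(Rational(17, 4), Mul(Rational(1, 4), -12)))) = Add(-9, Add(R, Add(Rational(17, 4), -3))) = Add(-9, Add(R, Rational(5, 4))) = Add(-9, Add(Rational(5, 4), R)) = Add(Rational(-31, 4), R))
Mul(Add(-98666, 221964), Pow(Add(Function('A')(545), -162057), -1)) = Mul(Add(-98666, 221964), Pow(Add(Add(Rational(-31, 4), 545), -162057), -1)) = Mul(123298, Pow(Add(Rational(2149, 4), -162057), -1)) = Mul(123298, Pow(Rational(-646079, 4), -1)) = Mul(123298, Rational(-4, 646079)) = Rational(-70456, 92297)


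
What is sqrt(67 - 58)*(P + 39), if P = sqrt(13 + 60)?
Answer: 117 + 3*sqrt(73) ≈ 142.63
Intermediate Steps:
P = sqrt(73) ≈ 8.5440
sqrt(67 - 58)*(P + 39) = sqrt(67 - 58)*(sqrt(73) + 39) = sqrt(9)*(39 + sqrt(73)) = 3*(39 + sqrt(73)) = 117 + 3*sqrt(73)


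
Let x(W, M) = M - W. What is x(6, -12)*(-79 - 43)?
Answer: 2196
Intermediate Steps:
x(6, -12)*(-79 - 43) = (-12 - 1*6)*(-79 - 43) = (-12 - 6)*(-122) = -18*(-122) = 2196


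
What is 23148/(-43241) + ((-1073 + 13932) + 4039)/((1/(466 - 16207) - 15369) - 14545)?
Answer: -22401578919438/20361161007275 ≈ -1.1002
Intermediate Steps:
23148/(-43241) + ((-1073 + 13932) + 4039)/((1/(466 - 16207) - 15369) - 14545) = 23148*(-1/43241) + (12859 + 4039)/((1/(-15741) - 15369) - 14545) = -23148/43241 + 16898/((-1/15741 - 15369) - 14545) = -23148/43241 + 16898/(-241923430/15741 - 14545) = -23148/43241 + 16898/(-470876275/15741) = -23148/43241 + 16898*(-15741/470876275) = -23148/43241 - 265991418/470876275 = -22401578919438/20361161007275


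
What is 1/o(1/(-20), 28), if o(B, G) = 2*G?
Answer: 1/56 ≈ 0.017857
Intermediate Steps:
1/o(1/(-20), 28) = 1/(2*28) = 1/56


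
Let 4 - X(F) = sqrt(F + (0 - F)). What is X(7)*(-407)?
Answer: -1628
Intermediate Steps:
X(F) = 4 (X(F) = 4 - sqrt(F + (0 - F)) = 4 - sqrt(F - F) = 4 - sqrt(0) = 4 - 1*0 = 4 + 0 = 4)
X(7)*(-407) = 4*(-407) = -1628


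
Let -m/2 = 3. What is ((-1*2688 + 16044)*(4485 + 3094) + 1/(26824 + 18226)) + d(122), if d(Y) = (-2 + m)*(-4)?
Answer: 4560193277801/45050 ≈ 1.0123e+8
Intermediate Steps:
m = -6 (m = -2*3 = -6)
d(Y) = 32 (d(Y) = (-2 - 6)*(-4) = -8*(-4) = 32)
((-1*2688 + 16044)*(4485 + 3094) + 1/(26824 + 18226)) + d(122) = ((-1*2688 + 16044)*(4485 + 3094) + 1/(26824 + 18226)) + 32 = ((-2688 + 16044)*7579 + 1/45050) + 32 = (13356*7579 + 1/45050) + 32 = (101225124 + 1/45050) + 32 = 4560191836201/45050 + 32 = 4560193277801/45050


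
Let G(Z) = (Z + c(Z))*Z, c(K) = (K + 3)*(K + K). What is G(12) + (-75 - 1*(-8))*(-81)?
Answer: 9891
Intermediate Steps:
c(K) = 2*K*(3 + K) (c(K) = (3 + K)*(2*K) = 2*K*(3 + K))
G(Z) = Z*(Z + 2*Z*(3 + Z)) (G(Z) = (Z + 2*Z*(3 + Z))*Z = Z*(Z + 2*Z*(3 + Z)))
G(12) + (-75 - 1*(-8))*(-81) = 12²*(7 + 2*12) + (-75 - 1*(-8))*(-81) = 144*(7 + 24) + (-75 + 8)*(-81) = 144*31 - 67*(-81) = 4464 + 5427 = 9891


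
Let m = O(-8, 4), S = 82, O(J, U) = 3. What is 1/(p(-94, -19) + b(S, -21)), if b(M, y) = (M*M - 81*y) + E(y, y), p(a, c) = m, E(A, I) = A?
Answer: 1/8407 ≈ 0.00011895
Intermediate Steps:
m = 3
p(a, c) = 3
b(M, y) = M**2 - 80*y (b(M, y) = (M*M - 81*y) + y = (M**2 - 81*y) + y = M**2 - 80*y)
1/(p(-94, -19) + b(S, -21)) = 1/(3 + (82**2 - 80*(-21))) = 1/(3 + (6724 + 1680)) = 1/(3 + 8404) = 1/8407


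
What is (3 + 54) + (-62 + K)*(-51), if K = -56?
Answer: 6075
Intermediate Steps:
(3 + 54) + (-62 + K)*(-51) = (3 + 54) + (-62 - 56)*(-51) = 57 - 118*(-51) = 57 + 6018 = 6075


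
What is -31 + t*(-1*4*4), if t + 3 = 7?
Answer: -95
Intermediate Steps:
t = 4 (t = -3 + 7 = 4)
-31 + t*(-1*4*4) = -31 + 4*(-1*4*4) = -31 + 4*(-4*4) = -31 + 4*(-16) = -31 - 64 = -95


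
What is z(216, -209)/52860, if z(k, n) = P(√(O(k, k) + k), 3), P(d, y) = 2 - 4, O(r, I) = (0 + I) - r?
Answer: -1/26430 ≈ -3.7836e-5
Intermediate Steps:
O(r, I) = I - r
P(d, y) = -2
z(k, n) = -2
z(216, -209)/52860 = -2/52860 = -2*1/52860 = -1/26430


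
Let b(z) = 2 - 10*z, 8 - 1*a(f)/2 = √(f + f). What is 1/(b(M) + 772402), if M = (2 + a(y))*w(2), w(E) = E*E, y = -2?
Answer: 192921/148874055364 - 10*I/37218513841 ≈ 1.2959e-6 - 2.6868e-10*I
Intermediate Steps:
a(f) = 16 - 2*√2*√f (a(f) = 16 - 2*√(f + f) = 16 - 2*√2*√f)
w(E) = E²
M = 72 - 16*I (M = (2 + (16 - 2*√2*√(-2)))*2² = (2 + (16 - 2*√2*I*√2))*4 = (2 + (16 - 4*I))*4 = (18 - 4*I)*4 = 72 - 16*I ≈ 72.0 - 16.0*I)
1/(b(M) + 772402) = 1/((2 - 10*(72 - 16*I)) + 772402) = 1/((2 + (-720 + 160*I)) + 772402) = 1/((-718 + 160*I) + 772402) = 1/(771684 + 160*I) = (771684 - 160*I)/595496221456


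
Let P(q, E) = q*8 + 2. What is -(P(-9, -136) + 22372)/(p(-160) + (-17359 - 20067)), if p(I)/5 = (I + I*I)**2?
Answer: -11151/1617965287 ≈ -6.8920e-6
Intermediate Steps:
P(q, E) = 2 + 8*q (P(q, E) = 8*q + 2 = 2 + 8*q)
p(I) = 5*(I + I**2)**2 (p(I) = 5*(I + I*I)**2 = 5*(I + I**2)**2)
-(P(-9, -136) + 22372)/(p(-160) + (-17359 - 20067)) = -((2 + 8*(-9)) + 22372)/(5*(-160)**2*(1 - 160)**2 + (-17359 - 20067)) = -((2 - 72) + 22372)/(5*25600*(-159)**2 - 37426) = -(-70 + 22372)/(5*25600*25281 - 37426) = -22302/(3235968000 - 37426) = -22302/3235930574 = -1*11151/1617965287 = -11151/1617965287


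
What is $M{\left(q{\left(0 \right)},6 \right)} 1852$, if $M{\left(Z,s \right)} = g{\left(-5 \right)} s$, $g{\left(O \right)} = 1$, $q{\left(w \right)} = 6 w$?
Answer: $11112$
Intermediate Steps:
$M{\left(Z,s \right)} = s$ ($M{\left(Z,s \right)} = 1 s = s$)
$M{\left(q{\left(0 \right)},6 \right)} 1852 = 6 \cdot 1852 = 11112$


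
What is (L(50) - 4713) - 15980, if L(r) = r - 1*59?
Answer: -20702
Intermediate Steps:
L(r) = -59 + r (L(r) = r - 59 = -59 + r)
(L(50) - 4713) - 15980 = ((-59 + 50) - 4713) - 15980 = (-9 - 4713) - 15980 = -4722 - 15980 = -20702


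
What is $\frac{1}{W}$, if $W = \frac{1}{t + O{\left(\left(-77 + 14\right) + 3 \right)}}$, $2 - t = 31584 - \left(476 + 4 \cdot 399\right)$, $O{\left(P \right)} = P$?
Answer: $-29570$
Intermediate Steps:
$t = -29510$ ($t = 2 - \left(31584 - \left(476 + 4 \cdot 399\right)\right) = 2 - \left(31584 - \left(476 + 1596\right)\right) = 2 - \left(31584 - 2072\right) = 2 - 29512 = -29510$)
$W = - \frac{1}{29570}$ ($W = \frac{1}{-29510 + \left(\left(-77 + 14\right) + 3\right)} = \frac{1}{-29510 + \left(-63 + 3\right)} = \frac{1}{-29510 - 60} = \frac{1}{-29570} = - \frac{1}{29570} \approx -3.3818 \cdot 10^{-5}$)
$\frac{1}{W} = \frac{1}{- \frac{1}{29570}} = -29570$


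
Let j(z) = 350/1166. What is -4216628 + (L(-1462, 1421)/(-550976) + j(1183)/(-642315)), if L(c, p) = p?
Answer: -173998131676658335381/41264757424704 ≈ -4.2166e+6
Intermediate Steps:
j(z) = 175/583 (j(z) = 350*(1/1166) = 175/583)
-4216628 + (L(-1462, 1421)/(-550976) + j(1183)/(-642315)) = -4216628 + (1421/(-550976) + (175/583)/(-642315)) = -4216628 + (1421*(-1/550976) + (175/583)*(-1/642315)) = -4216628 + (-1421/550976 - 35/74893929) = -4216628 - 106443557269/41264757424704 = -173998131676658335381/41264757424704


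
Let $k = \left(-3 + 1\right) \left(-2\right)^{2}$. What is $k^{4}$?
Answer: $4096$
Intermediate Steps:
$k = -8$ ($k = \left(-2\right) 4 = -8$)
$k^{4} = \left(-8\right)^{4} = 4096$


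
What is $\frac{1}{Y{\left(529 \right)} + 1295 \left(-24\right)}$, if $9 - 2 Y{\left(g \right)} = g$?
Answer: $- \frac{1}{31340} \approx -3.1908 \cdot 10^{-5}$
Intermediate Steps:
$Y{\left(g \right)} = \frac{9}{2} - \frac{g}{2}$
$\frac{1}{Y{\left(529 \right)} + 1295 \left(-24\right)} = \frac{1}{\left(\frac{9}{2} - \frac{529}{2}\right) + 1295 \left(-24\right)} = \frac{1}{\left(\frac{9}{2} - \frac{529}{2}\right) - 31080} = \frac{1}{-260 - 31080} = \frac{1}{-31340} = - \frac{1}{31340}$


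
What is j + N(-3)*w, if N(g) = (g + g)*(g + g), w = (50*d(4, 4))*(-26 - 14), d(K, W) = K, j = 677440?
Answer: 389440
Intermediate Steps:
w = -8000 (w = (50*4)*(-26 - 14) = 200*(-40) = -8000)
N(g) = 4*g² (N(g) = (2*g)*(2*g) = 4*g²)
j + N(-3)*w = 677440 + (4*(-3)²)*(-8000) = 677440 + (4*9)*(-8000) = 677440 + 36*(-8000) = 677440 - 288000 = 389440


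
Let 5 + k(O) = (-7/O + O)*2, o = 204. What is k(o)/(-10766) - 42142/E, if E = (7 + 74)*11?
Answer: -15438032651/326145204 ≈ -47.335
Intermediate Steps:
E = 891 (E = 81*11 = 891)
k(O) = -5 - 14/O + 2*O (k(O) = -5 + (-7/O + O)*2 = -5 + (O - 7/O)*2 = -5 + (-14/O + 2*O) = -5 - 14/O + 2*O)
k(o)/(-10766) - 42142/E = (-5 - 14/204 + 2*204)/(-10766) - 42142/891 = (-5 - 14*1/204 + 408)*(-1/10766) - 42142*1/891 = (-5 - 7/102 + 408)*(-1/10766) - 42142/891 = (41099/102)*(-1/10766) - 42142/891 = -41099/1098132 - 42142/891 = -15438032651/326145204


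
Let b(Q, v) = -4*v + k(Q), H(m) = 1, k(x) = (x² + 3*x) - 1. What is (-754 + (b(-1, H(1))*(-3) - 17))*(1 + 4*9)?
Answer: -27750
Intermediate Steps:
k(x) = -1 + x² + 3*x
b(Q, v) = -1 + Q² - 4*v + 3*Q (b(Q, v) = -4*v + (-1 + Q² + 3*Q) = -1 + Q² - 4*v + 3*Q)
(-754 + (b(-1, H(1))*(-3) - 17))*(1 + 4*9) = (-754 + ((-1 + (-1)² - 4*1 + 3*(-1))*(-3) - 17))*(1 + 4*9) = (-754 + ((-1 + 1 - 4 - 3)*(-3) - 17))*(1 + 36) = (-754 + (-7*(-3) - 17))*37 = (-754 + (21 - 17))*37 = (-754 + 4)*37 = -750*37 = -27750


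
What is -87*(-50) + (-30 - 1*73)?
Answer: 4247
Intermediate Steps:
-87*(-50) + (-30 - 1*73) = 4350 + (-30 - 73) = 4350 - 103 = 4247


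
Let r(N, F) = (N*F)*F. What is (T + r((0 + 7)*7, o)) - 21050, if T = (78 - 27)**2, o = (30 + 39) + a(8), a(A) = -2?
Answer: 201512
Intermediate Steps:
o = 67 (o = (30 + 39) - 2 = 69 - 2 = 67)
r(N, F) = N*F**2 (r(N, F) = (F*N)*F = N*F**2)
T = 2601 (T = 51**2 = 2601)
(T + r((0 + 7)*7, o)) - 21050 = (2601 + ((0 + 7)*7)*67**2) - 21050 = (2601 + (7*7)*4489) - 21050 = (2601 + 49*4489) - 21050 = (2601 + 219961) - 21050 = 222562 - 21050 = 201512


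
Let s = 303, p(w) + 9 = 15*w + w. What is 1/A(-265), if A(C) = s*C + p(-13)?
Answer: -1/80512 ≈ -1.2421e-5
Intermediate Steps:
p(w) = -9 + 16*w (p(w) = -9 + (15*w + w) = -9 + 16*w)
A(C) = -217 + 303*C (A(C) = 303*C + (-9 + 16*(-13)) = 303*C + (-9 - 208) = 303*C - 217 = -217 + 303*C)
1/A(-265) = 1/(-217 + 303*(-265)) = 1/(-217 - 80295) = 1/(-80512) = -1/80512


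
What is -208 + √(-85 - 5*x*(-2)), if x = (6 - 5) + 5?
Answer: -208 + 5*I ≈ -208.0 + 5.0*I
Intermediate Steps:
x = 6 (x = 1 + 5 = 6)
-208 + √(-85 - 5*x*(-2)) = -208 + √(-85 - 5*6*(-2)) = -208 + √(-85 - 30*(-2)) = -208 + √(-85 + 60) = -208 + √(-25) = -208 + 5*I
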